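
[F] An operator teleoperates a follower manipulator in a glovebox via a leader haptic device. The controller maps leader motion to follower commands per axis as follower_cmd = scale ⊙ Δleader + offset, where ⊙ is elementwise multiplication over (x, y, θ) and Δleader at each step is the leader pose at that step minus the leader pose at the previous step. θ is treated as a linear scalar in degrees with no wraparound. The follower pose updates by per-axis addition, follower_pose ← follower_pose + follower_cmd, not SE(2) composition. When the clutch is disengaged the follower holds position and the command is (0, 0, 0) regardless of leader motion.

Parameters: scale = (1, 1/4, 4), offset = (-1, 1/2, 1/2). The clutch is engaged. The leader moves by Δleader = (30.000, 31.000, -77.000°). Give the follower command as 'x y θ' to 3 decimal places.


axis x: 1·30.000 + -1 = 29.000
axis y: 1/4·31.000 + 1/2 = 8.250
axis θ: 4·-77.000 + 1/2 = -307.500

29.000 8.250 -307.500


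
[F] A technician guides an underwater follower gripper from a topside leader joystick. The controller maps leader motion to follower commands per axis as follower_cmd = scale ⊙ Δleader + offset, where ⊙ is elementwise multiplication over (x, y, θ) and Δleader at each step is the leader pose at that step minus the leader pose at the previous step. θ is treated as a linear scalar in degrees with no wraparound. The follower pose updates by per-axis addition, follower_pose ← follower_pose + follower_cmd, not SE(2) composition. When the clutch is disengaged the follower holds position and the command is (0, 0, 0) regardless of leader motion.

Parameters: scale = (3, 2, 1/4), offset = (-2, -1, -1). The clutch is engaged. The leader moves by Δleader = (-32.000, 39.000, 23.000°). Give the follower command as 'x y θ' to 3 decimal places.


-98.000 77.000 4.750

axis x: 3·-32.000 + -2 = -98.000
axis y: 2·39.000 + -1 = 77.000
axis θ: 1/4·23.000 + -1 = 4.750


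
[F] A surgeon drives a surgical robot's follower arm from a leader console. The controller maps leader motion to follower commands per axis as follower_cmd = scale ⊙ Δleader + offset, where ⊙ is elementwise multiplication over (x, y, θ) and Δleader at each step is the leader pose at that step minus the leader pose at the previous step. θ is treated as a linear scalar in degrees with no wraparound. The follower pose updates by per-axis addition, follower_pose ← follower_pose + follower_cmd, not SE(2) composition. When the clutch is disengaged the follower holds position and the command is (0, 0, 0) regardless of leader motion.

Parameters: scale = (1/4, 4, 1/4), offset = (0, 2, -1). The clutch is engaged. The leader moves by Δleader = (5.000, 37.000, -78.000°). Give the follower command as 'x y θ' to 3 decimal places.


1.250 150.000 -20.500

axis x: 1/4·5.000 + 0 = 1.250
axis y: 4·37.000 + 2 = 150.000
axis θ: 1/4·-78.000 + -1 = -20.500


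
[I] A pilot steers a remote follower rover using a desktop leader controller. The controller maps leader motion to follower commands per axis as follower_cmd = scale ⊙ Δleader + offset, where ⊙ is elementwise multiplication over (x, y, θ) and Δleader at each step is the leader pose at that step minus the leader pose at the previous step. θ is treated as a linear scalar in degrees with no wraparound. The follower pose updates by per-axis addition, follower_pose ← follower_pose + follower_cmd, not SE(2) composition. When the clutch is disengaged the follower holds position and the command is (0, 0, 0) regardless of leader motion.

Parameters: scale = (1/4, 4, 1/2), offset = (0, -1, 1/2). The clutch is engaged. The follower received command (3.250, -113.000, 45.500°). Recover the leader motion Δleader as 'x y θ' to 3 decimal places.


axis x: (3.250 − 0) / (1/4) = 13.000
axis y: (-113.000 − -1) / (4) = -28.000
axis θ: (45.500 − 1/2) / (1/2) = 90.000

13.000 -28.000 90.000


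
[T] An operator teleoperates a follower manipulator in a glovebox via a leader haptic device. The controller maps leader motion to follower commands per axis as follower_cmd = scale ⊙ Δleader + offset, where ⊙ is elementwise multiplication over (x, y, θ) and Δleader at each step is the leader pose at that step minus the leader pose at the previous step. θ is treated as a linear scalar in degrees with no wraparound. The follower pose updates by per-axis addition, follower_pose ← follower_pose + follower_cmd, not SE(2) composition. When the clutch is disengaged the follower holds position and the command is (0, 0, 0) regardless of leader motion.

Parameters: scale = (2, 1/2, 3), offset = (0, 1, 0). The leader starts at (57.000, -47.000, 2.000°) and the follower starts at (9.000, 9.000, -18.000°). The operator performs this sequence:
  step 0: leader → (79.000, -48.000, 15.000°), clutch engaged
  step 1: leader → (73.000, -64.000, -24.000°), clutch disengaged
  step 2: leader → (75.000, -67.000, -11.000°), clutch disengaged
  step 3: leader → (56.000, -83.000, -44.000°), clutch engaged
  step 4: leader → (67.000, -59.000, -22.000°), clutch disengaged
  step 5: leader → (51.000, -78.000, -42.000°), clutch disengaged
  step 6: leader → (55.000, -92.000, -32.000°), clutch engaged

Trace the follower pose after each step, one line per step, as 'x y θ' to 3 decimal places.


53.000 9.500 21.000
53.000 9.500 21.000
53.000 9.500 21.000
15.000 2.500 -78.000
15.000 2.500 -78.000
15.000 2.500 -78.000
23.000 -3.500 -48.000

step 0: Δleader=(22.000, -1.000, 13.000°), engaged; cmd=(44.000, 0.500, 39.000°) → follower=(53.000, 9.500, 21.000°)
step 1: Δleader=(-6.000, -16.000, -39.000°), disengaged; cmd=(0,0,0) → follower holds at (53.000, 9.500, 21.000°)
step 2: Δleader=(2.000, -3.000, 13.000°), disengaged; cmd=(0,0,0) → follower holds at (53.000, 9.500, 21.000°)
step 3: Δleader=(-19.000, -16.000, -33.000°), engaged; cmd=(-38.000, -7.000, -99.000°) → follower=(15.000, 2.500, -78.000°)
step 4: Δleader=(11.000, 24.000, 22.000°), disengaged; cmd=(0,0,0) → follower holds at (15.000, 2.500, -78.000°)
step 5: Δleader=(-16.000, -19.000, -20.000°), disengaged; cmd=(0,0,0) → follower holds at (15.000, 2.500, -78.000°)
step 6: Δleader=(4.000, -14.000, 10.000°), engaged; cmd=(8.000, -6.000, 30.000°) → follower=(23.000, -3.500, -48.000°)


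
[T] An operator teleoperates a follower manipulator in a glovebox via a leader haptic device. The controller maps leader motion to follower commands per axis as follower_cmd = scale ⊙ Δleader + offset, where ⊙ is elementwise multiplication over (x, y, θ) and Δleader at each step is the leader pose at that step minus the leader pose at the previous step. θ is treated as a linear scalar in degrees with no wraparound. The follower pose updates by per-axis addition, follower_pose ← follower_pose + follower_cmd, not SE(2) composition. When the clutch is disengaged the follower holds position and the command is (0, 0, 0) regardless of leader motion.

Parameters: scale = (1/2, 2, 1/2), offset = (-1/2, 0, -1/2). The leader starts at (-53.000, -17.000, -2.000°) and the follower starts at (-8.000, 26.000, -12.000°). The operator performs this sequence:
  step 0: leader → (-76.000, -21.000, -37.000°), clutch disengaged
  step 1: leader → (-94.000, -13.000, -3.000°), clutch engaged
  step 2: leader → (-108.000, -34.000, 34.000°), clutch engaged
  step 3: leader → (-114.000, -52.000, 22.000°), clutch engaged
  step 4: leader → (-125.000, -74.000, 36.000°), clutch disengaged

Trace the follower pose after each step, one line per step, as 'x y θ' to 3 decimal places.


-8.000 26.000 -12.000
-17.500 42.000 4.500
-25.000 0.000 22.500
-28.500 -36.000 16.000
-28.500 -36.000 16.000

step 0: Δleader=(-23.000, -4.000, -35.000°), disengaged; cmd=(0,0,0) → follower holds at (-8.000, 26.000, -12.000°)
step 1: Δleader=(-18.000, 8.000, 34.000°), engaged; cmd=(-9.500, 16.000, 16.500°) → follower=(-17.500, 42.000, 4.500°)
step 2: Δleader=(-14.000, -21.000, 37.000°), engaged; cmd=(-7.500, -42.000, 18.000°) → follower=(-25.000, 0.000, 22.500°)
step 3: Δleader=(-6.000, -18.000, -12.000°), engaged; cmd=(-3.500, -36.000, -6.500°) → follower=(-28.500, -36.000, 16.000°)
step 4: Δleader=(-11.000, -22.000, 14.000°), disengaged; cmd=(0,0,0) → follower holds at (-28.500, -36.000, 16.000°)


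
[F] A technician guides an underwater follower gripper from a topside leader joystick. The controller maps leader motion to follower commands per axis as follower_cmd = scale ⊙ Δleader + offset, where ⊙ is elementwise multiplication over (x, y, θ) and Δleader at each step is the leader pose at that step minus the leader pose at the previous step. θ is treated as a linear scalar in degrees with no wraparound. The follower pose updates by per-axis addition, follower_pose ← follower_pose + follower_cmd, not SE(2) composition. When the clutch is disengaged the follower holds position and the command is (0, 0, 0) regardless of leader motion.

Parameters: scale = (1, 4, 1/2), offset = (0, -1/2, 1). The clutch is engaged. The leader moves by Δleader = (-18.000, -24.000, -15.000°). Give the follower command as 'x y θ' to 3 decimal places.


-18.000 -96.500 -6.500

axis x: 1·-18.000 + 0 = -18.000
axis y: 4·-24.000 + -1/2 = -96.500
axis θ: 1/2·-15.000 + 1 = -6.500


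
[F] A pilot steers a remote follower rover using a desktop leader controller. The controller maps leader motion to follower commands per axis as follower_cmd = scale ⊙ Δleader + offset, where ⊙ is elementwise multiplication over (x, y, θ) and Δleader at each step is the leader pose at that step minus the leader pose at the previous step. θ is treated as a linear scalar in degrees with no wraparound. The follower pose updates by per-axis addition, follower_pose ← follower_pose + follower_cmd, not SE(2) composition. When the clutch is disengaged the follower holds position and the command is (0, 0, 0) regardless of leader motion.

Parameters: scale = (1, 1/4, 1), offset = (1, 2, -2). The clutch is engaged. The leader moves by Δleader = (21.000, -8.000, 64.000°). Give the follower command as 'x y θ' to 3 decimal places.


22.000 0.000 62.000

axis x: 1·21.000 + 1 = 22.000
axis y: 1/4·-8.000 + 2 = 0.000
axis θ: 1·64.000 + -2 = 62.000


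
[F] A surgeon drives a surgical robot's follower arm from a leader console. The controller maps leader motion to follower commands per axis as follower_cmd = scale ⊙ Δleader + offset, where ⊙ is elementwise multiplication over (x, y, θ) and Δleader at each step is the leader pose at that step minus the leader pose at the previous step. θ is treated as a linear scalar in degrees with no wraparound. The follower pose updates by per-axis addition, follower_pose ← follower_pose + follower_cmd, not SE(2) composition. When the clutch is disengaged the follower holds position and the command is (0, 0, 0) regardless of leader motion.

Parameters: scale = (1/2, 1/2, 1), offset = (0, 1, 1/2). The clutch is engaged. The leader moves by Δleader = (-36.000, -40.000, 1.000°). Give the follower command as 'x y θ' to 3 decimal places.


axis x: 1/2·-36.000 + 0 = -18.000
axis y: 1/2·-40.000 + 1 = -19.000
axis θ: 1·1.000 + 1/2 = 1.500

-18.000 -19.000 1.500


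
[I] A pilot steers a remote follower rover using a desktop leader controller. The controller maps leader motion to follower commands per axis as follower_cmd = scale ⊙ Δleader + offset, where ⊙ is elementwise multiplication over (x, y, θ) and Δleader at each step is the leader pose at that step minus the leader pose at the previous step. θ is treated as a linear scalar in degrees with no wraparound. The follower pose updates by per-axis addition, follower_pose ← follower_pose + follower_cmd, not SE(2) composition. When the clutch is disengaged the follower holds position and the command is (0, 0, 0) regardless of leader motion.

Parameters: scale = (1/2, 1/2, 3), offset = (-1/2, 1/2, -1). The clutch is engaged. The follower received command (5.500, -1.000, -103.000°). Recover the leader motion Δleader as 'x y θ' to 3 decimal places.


axis x: (5.500 − -1/2) / (1/2) = 12.000
axis y: (-1.000 − 1/2) / (1/2) = -3.000
axis θ: (-103.000 − -1) / (3) = -34.000

12.000 -3.000 -34.000


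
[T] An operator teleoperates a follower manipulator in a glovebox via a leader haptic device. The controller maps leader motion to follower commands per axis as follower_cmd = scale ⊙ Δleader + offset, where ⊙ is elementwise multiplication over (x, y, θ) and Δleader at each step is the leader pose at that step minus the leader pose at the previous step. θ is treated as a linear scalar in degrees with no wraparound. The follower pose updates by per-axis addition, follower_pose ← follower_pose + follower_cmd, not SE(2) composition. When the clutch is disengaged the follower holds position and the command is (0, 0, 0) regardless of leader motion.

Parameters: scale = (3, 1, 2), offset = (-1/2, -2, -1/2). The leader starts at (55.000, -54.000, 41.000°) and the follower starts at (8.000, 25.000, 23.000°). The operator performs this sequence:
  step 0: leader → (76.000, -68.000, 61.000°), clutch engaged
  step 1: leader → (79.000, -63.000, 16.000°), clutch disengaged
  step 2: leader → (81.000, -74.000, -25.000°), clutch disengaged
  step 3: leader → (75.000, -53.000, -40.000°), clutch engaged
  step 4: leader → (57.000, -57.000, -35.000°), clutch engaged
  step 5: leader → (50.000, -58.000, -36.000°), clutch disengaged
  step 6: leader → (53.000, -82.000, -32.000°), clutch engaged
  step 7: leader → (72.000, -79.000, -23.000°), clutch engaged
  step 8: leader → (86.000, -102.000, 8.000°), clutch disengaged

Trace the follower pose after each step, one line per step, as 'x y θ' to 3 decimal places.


step 0: Δleader=(21.000, -14.000, 20.000°), engaged; cmd=(62.500, -16.000, 39.500°) → follower=(70.500, 9.000, 62.500°)
step 1: Δleader=(3.000, 5.000, -45.000°), disengaged; cmd=(0,0,0) → follower holds at (70.500, 9.000, 62.500°)
step 2: Δleader=(2.000, -11.000, -41.000°), disengaged; cmd=(0,0,0) → follower holds at (70.500, 9.000, 62.500°)
step 3: Δleader=(-6.000, 21.000, -15.000°), engaged; cmd=(-18.500, 19.000, -30.500°) → follower=(52.000, 28.000, 32.000°)
step 4: Δleader=(-18.000, -4.000, 5.000°), engaged; cmd=(-54.500, -6.000, 9.500°) → follower=(-2.500, 22.000, 41.500°)
step 5: Δleader=(-7.000, -1.000, -1.000°), disengaged; cmd=(0,0,0) → follower holds at (-2.500, 22.000, 41.500°)
step 6: Δleader=(3.000, -24.000, 4.000°), engaged; cmd=(8.500, -26.000, 7.500°) → follower=(6.000, -4.000, 49.000°)
step 7: Δleader=(19.000, 3.000, 9.000°), engaged; cmd=(56.500, 1.000, 17.500°) → follower=(62.500, -3.000, 66.500°)
step 8: Δleader=(14.000, -23.000, 31.000°), disengaged; cmd=(0,0,0) → follower holds at (62.500, -3.000, 66.500°)

70.500 9.000 62.500
70.500 9.000 62.500
70.500 9.000 62.500
52.000 28.000 32.000
-2.500 22.000 41.500
-2.500 22.000 41.500
6.000 -4.000 49.000
62.500 -3.000 66.500
62.500 -3.000 66.500


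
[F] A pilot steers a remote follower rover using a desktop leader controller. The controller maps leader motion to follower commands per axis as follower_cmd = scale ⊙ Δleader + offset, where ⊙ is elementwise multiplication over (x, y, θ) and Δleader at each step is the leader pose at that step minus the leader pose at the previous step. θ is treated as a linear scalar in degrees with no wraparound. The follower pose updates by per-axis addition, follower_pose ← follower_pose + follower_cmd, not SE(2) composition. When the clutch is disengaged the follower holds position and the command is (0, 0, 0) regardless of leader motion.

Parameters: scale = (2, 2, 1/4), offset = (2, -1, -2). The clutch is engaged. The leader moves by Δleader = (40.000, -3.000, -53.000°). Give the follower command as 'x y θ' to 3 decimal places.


82.000 -7.000 -15.250

axis x: 2·40.000 + 2 = 82.000
axis y: 2·-3.000 + -1 = -7.000
axis θ: 1/4·-53.000 + -2 = -15.250


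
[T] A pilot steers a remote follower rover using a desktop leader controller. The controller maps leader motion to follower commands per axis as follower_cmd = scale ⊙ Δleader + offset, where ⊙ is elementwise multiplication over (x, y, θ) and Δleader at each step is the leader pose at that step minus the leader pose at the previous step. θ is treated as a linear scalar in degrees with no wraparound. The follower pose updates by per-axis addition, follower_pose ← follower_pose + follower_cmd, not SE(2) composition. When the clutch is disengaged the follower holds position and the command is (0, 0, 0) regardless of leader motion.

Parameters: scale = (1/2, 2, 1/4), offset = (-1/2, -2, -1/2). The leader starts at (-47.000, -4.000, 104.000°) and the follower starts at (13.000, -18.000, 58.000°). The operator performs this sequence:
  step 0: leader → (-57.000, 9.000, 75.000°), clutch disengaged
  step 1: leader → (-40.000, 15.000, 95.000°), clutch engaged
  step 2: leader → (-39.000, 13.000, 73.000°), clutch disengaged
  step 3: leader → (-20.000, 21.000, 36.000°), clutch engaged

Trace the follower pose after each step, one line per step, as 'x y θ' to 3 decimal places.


step 0: Δleader=(-10.000, 13.000, -29.000°), disengaged; cmd=(0,0,0) → follower holds at (13.000, -18.000, 58.000°)
step 1: Δleader=(17.000, 6.000, 20.000°), engaged; cmd=(8.000, 10.000, 4.500°) → follower=(21.000, -8.000, 62.500°)
step 2: Δleader=(1.000, -2.000, -22.000°), disengaged; cmd=(0,0,0) → follower holds at (21.000, -8.000, 62.500°)
step 3: Δleader=(19.000, 8.000, -37.000°), engaged; cmd=(9.000, 14.000, -9.750°) → follower=(30.000, 6.000, 52.750°)

13.000 -18.000 58.000
21.000 -8.000 62.500
21.000 -8.000 62.500
30.000 6.000 52.750


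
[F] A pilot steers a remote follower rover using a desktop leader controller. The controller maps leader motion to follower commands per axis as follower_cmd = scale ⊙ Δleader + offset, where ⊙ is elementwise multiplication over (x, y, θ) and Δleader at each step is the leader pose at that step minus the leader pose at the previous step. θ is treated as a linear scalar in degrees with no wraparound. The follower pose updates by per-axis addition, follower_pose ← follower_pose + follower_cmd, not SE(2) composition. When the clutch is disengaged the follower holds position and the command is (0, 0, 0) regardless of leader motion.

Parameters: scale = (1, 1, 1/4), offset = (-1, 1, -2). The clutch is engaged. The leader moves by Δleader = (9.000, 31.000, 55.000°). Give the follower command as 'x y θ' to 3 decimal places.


8.000 32.000 11.750

axis x: 1·9.000 + -1 = 8.000
axis y: 1·31.000 + 1 = 32.000
axis θ: 1/4·55.000 + -2 = 11.750


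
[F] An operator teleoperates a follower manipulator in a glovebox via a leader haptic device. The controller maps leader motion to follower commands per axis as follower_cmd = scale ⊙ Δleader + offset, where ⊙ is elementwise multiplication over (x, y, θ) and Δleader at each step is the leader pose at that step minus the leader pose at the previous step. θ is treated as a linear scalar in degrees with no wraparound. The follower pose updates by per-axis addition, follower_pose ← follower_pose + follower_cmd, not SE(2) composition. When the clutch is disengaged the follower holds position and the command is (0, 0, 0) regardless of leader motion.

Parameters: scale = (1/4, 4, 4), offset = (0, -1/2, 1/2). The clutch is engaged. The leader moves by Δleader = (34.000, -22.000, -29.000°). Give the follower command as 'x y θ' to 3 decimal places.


8.500 -88.500 -115.500

axis x: 1/4·34.000 + 0 = 8.500
axis y: 4·-22.000 + -1/2 = -88.500
axis θ: 4·-29.000 + 1/2 = -115.500


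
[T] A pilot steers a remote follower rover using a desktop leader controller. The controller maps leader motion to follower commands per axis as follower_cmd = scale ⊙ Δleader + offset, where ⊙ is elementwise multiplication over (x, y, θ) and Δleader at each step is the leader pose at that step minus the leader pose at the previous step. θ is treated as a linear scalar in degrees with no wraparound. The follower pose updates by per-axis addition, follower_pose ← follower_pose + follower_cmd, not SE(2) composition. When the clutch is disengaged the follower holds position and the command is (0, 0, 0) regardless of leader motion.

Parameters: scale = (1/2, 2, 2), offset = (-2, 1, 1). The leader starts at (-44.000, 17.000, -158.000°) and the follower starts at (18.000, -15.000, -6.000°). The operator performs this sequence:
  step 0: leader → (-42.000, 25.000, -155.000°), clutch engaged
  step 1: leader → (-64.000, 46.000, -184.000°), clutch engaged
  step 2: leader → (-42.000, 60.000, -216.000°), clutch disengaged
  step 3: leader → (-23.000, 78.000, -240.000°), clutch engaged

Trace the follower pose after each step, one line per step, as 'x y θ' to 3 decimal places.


17.000 2.000 1.000
4.000 45.000 -56.000
4.000 45.000 -56.000
11.500 82.000 -103.000

step 0: Δleader=(2.000, 8.000, 3.000°), engaged; cmd=(-1.000, 17.000, 7.000°) → follower=(17.000, 2.000, 1.000°)
step 1: Δleader=(-22.000, 21.000, -29.000°), engaged; cmd=(-13.000, 43.000, -57.000°) → follower=(4.000, 45.000, -56.000°)
step 2: Δleader=(22.000, 14.000, -32.000°), disengaged; cmd=(0,0,0) → follower holds at (4.000, 45.000, -56.000°)
step 3: Δleader=(19.000, 18.000, -24.000°), engaged; cmd=(7.500, 37.000, -47.000°) → follower=(11.500, 82.000, -103.000°)


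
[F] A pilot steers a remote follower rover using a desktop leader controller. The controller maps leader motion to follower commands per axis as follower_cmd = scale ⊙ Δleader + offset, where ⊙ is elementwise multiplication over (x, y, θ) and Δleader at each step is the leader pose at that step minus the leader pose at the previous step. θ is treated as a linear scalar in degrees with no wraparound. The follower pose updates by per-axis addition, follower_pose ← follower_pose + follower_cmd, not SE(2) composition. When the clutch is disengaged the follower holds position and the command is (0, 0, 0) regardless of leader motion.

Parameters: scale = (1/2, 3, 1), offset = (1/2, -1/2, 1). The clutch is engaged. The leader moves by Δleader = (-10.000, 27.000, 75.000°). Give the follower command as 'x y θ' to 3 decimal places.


-4.500 80.500 76.000

axis x: 1/2·-10.000 + 1/2 = -4.500
axis y: 3·27.000 + -1/2 = 80.500
axis θ: 1·75.000 + 1 = 76.000


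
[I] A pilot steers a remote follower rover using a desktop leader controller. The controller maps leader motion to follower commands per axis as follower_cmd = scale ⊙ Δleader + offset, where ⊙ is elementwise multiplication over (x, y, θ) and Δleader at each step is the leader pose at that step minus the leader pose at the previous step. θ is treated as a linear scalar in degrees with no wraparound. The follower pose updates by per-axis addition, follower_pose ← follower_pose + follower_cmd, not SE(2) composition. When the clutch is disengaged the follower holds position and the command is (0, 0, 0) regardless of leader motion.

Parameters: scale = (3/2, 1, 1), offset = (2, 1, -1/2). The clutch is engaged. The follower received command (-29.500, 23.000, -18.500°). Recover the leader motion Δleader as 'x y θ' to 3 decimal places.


axis x: (-29.500 − 2) / (3/2) = -21.000
axis y: (23.000 − 1) / (1) = 22.000
axis θ: (-18.500 − -1/2) / (1) = -18.000

-21.000 22.000 -18.000


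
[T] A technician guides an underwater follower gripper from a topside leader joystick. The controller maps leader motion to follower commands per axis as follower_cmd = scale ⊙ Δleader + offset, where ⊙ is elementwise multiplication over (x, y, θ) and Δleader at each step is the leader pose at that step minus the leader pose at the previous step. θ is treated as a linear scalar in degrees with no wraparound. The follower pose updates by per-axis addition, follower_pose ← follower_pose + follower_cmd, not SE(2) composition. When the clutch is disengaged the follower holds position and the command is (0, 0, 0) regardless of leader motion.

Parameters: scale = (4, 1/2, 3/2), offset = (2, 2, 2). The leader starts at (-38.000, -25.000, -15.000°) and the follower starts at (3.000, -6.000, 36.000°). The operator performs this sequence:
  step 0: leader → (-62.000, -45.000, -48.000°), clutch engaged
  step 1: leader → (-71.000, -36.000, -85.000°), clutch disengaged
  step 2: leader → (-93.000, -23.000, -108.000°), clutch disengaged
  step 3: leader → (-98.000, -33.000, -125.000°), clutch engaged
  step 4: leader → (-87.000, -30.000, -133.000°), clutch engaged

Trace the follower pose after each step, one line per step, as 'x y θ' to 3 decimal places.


step 0: Δleader=(-24.000, -20.000, -33.000°), engaged; cmd=(-94.000, -8.000, -47.500°) → follower=(-91.000, -14.000, -11.500°)
step 1: Δleader=(-9.000, 9.000, -37.000°), disengaged; cmd=(0,0,0) → follower holds at (-91.000, -14.000, -11.500°)
step 2: Δleader=(-22.000, 13.000, -23.000°), disengaged; cmd=(0,0,0) → follower holds at (-91.000, -14.000, -11.500°)
step 3: Δleader=(-5.000, -10.000, -17.000°), engaged; cmd=(-18.000, -3.000, -23.500°) → follower=(-109.000, -17.000, -35.000°)
step 4: Δleader=(11.000, 3.000, -8.000°), engaged; cmd=(46.000, 3.500, -10.000°) → follower=(-63.000, -13.500, -45.000°)

-91.000 -14.000 -11.500
-91.000 -14.000 -11.500
-91.000 -14.000 -11.500
-109.000 -17.000 -35.000
-63.000 -13.500 -45.000


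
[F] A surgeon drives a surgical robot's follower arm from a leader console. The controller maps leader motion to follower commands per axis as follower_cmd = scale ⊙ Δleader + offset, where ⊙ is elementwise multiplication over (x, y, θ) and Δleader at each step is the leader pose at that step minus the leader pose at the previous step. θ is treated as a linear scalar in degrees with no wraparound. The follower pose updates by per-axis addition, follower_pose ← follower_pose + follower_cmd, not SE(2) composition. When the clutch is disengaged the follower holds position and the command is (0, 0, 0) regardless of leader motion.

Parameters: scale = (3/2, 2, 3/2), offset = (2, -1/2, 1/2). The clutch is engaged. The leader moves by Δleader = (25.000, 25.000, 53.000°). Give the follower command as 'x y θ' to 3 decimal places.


39.500 49.500 80.000

axis x: 3/2·25.000 + 2 = 39.500
axis y: 2·25.000 + -1/2 = 49.500
axis θ: 3/2·53.000 + 1/2 = 80.000


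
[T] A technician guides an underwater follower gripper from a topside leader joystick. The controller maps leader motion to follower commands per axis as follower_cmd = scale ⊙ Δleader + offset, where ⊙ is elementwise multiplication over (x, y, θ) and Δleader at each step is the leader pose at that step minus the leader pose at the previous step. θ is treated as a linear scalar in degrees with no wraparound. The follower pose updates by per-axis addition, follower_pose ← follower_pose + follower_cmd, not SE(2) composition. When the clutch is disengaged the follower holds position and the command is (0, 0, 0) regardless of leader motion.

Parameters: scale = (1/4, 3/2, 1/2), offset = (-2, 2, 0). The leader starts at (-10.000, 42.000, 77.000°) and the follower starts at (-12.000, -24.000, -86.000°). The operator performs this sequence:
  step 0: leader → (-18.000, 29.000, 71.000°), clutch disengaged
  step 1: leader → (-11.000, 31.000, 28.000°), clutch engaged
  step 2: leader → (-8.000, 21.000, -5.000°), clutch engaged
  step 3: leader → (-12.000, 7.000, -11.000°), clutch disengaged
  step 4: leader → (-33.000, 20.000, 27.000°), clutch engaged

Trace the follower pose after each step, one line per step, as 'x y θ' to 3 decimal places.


step 0: Δleader=(-8.000, -13.000, -6.000°), disengaged; cmd=(0,0,0) → follower holds at (-12.000, -24.000, -86.000°)
step 1: Δleader=(7.000, 2.000, -43.000°), engaged; cmd=(-0.250, 5.000, -21.500°) → follower=(-12.250, -19.000, -107.500°)
step 2: Δleader=(3.000, -10.000, -33.000°), engaged; cmd=(-1.250, -13.000, -16.500°) → follower=(-13.500, -32.000, -124.000°)
step 3: Δleader=(-4.000, -14.000, -6.000°), disengaged; cmd=(0,0,0) → follower holds at (-13.500, -32.000, -124.000°)
step 4: Δleader=(-21.000, 13.000, 38.000°), engaged; cmd=(-7.250, 21.500, 19.000°) → follower=(-20.750, -10.500, -105.000°)

-12.000 -24.000 -86.000
-12.250 -19.000 -107.500
-13.500 -32.000 -124.000
-13.500 -32.000 -124.000
-20.750 -10.500 -105.000


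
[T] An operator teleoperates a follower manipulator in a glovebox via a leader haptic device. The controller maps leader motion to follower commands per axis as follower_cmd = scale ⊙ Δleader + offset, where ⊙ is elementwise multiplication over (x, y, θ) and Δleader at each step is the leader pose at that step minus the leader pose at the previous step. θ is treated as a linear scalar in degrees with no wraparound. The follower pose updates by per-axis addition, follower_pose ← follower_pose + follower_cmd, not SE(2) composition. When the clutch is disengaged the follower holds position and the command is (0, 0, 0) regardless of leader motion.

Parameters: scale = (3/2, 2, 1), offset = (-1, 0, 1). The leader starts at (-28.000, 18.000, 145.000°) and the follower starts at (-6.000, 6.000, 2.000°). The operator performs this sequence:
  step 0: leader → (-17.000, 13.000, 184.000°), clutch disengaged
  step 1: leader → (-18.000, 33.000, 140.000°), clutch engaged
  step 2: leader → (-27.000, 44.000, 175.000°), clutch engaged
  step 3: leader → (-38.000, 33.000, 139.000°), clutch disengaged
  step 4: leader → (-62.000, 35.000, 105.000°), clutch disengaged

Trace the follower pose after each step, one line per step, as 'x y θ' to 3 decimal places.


-6.000 6.000 2.000
-8.500 46.000 -41.000
-23.000 68.000 -5.000
-23.000 68.000 -5.000
-23.000 68.000 -5.000

step 0: Δleader=(11.000, -5.000, 39.000°), disengaged; cmd=(0,0,0) → follower holds at (-6.000, 6.000, 2.000°)
step 1: Δleader=(-1.000, 20.000, -44.000°), engaged; cmd=(-2.500, 40.000, -43.000°) → follower=(-8.500, 46.000, -41.000°)
step 2: Δleader=(-9.000, 11.000, 35.000°), engaged; cmd=(-14.500, 22.000, 36.000°) → follower=(-23.000, 68.000, -5.000°)
step 3: Δleader=(-11.000, -11.000, -36.000°), disengaged; cmd=(0,0,0) → follower holds at (-23.000, 68.000, -5.000°)
step 4: Δleader=(-24.000, 2.000, -34.000°), disengaged; cmd=(0,0,0) → follower holds at (-23.000, 68.000, -5.000°)


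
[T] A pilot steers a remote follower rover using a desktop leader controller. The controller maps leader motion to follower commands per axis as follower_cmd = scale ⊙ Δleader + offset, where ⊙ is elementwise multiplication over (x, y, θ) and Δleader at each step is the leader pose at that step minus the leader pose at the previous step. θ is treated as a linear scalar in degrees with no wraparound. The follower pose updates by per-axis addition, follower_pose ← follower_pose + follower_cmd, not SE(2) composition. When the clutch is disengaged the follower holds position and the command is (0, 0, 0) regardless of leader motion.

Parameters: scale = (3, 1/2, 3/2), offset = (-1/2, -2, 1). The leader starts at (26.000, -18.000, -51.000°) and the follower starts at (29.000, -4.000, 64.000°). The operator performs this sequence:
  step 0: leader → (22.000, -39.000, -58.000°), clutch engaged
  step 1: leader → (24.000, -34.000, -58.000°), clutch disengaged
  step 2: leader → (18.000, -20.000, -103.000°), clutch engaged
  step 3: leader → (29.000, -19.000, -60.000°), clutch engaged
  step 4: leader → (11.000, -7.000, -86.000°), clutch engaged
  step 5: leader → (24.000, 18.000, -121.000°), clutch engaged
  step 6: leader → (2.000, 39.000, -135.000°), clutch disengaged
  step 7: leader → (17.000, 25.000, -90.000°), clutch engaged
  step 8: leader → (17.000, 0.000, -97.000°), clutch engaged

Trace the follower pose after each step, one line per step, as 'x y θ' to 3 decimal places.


step 0: Δleader=(-4.000, -21.000, -7.000°), engaged; cmd=(-12.500, -12.500, -9.500°) → follower=(16.500, -16.500, 54.500°)
step 1: Δleader=(2.000, 5.000, 0.000°), disengaged; cmd=(0,0,0) → follower holds at (16.500, -16.500, 54.500°)
step 2: Δleader=(-6.000, 14.000, -45.000°), engaged; cmd=(-18.500, 5.000, -66.500°) → follower=(-2.000, -11.500, -12.000°)
step 3: Δleader=(11.000, 1.000, 43.000°), engaged; cmd=(32.500, -1.500, 65.500°) → follower=(30.500, -13.000, 53.500°)
step 4: Δleader=(-18.000, 12.000, -26.000°), engaged; cmd=(-54.500, 4.000, -38.000°) → follower=(-24.000, -9.000, 15.500°)
step 5: Δleader=(13.000, 25.000, -35.000°), engaged; cmd=(38.500, 10.500, -51.500°) → follower=(14.500, 1.500, -36.000°)
step 6: Δleader=(-22.000, 21.000, -14.000°), disengaged; cmd=(0,0,0) → follower holds at (14.500, 1.500, -36.000°)
step 7: Δleader=(15.000, -14.000, 45.000°), engaged; cmd=(44.500, -9.000, 68.500°) → follower=(59.000, -7.500, 32.500°)
step 8: Δleader=(0.000, -25.000, -7.000°), engaged; cmd=(-0.500, -14.500, -9.500°) → follower=(58.500, -22.000, 23.000°)

16.500 -16.500 54.500
16.500 -16.500 54.500
-2.000 -11.500 -12.000
30.500 -13.000 53.500
-24.000 -9.000 15.500
14.500 1.500 -36.000
14.500 1.500 -36.000
59.000 -7.500 32.500
58.500 -22.000 23.000


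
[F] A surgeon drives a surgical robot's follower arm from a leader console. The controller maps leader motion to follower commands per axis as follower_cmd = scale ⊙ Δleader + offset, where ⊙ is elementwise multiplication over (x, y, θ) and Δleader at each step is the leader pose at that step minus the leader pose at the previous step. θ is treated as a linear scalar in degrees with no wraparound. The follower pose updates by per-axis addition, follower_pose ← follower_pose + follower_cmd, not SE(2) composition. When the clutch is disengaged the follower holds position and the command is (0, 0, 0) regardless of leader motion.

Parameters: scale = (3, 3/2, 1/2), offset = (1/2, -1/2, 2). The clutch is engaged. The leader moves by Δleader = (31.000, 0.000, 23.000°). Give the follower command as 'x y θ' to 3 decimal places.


93.500 -0.500 13.500

axis x: 3·31.000 + 1/2 = 93.500
axis y: 3/2·0.000 + -1/2 = -0.500
axis θ: 1/2·23.000 + 2 = 13.500


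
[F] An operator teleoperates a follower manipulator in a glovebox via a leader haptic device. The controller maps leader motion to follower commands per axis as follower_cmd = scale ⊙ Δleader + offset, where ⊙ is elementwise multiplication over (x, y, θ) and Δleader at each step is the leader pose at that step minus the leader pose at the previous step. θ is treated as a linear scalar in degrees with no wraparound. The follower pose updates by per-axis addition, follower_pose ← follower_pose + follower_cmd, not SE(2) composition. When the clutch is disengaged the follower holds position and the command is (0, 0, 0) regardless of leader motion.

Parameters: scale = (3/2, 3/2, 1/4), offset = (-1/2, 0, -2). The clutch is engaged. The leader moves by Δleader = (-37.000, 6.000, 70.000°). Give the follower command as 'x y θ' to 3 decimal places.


-56.000 9.000 15.500

axis x: 3/2·-37.000 + -1/2 = -56.000
axis y: 3/2·6.000 + 0 = 9.000
axis θ: 1/4·70.000 + -2 = 15.500


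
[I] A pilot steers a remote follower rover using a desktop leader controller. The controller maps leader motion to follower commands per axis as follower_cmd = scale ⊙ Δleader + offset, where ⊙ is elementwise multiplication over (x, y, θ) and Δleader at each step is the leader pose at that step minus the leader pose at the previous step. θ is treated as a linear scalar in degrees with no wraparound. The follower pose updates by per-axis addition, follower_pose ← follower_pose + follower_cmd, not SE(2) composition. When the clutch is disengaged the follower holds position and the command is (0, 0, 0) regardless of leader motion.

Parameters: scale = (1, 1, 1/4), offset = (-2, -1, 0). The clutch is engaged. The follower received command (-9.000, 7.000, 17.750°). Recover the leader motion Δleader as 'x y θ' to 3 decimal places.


axis x: (-9.000 − -2) / (1) = -7.000
axis y: (7.000 − -1) / (1) = 8.000
axis θ: (17.750 − 0) / (1/4) = 71.000

-7.000 8.000 71.000


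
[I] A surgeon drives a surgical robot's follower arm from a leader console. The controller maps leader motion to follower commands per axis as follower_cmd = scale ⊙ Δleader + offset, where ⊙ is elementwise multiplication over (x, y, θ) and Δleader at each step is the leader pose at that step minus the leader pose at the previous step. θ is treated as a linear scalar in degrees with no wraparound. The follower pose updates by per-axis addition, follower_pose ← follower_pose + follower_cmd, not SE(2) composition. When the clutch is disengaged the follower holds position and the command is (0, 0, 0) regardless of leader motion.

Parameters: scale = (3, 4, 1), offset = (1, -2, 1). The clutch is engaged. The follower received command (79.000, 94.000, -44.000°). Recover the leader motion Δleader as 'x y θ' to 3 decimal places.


26.000 24.000 -45.000

axis x: (79.000 − 1) / (3) = 26.000
axis y: (94.000 − -2) / (4) = 24.000
axis θ: (-44.000 − 1) / (1) = -45.000


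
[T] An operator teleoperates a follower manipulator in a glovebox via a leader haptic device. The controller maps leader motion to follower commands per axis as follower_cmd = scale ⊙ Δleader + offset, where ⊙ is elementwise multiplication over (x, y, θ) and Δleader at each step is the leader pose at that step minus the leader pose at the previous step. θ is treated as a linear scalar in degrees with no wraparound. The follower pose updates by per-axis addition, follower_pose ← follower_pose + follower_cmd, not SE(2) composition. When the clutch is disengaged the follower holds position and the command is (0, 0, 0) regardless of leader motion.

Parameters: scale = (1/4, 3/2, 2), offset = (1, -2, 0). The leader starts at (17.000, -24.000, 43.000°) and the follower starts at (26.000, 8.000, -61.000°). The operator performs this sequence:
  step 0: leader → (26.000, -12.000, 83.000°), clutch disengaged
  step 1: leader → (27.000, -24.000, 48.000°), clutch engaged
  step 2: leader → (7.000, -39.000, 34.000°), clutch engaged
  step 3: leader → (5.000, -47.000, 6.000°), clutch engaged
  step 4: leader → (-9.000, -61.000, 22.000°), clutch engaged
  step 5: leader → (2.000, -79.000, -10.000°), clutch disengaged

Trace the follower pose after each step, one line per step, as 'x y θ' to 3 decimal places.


26.000 8.000 -61.000
27.250 -12.000 -131.000
23.250 -36.500 -159.000
23.750 -50.500 -215.000
21.250 -73.500 -183.000
21.250 -73.500 -183.000

step 0: Δleader=(9.000, 12.000, 40.000°), disengaged; cmd=(0,0,0) → follower holds at (26.000, 8.000, -61.000°)
step 1: Δleader=(1.000, -12.000, -35.000°), engaged; cmd=(1.250, -20.000, -70.000°) → follower=(27.250, -12.000, -131.000°)
step 2: Δleader=(-20.000, -15.000, -14.000°), engaged; cmd=(-4.000, -24.500, -28.000°) → follower=(23.250, -36.500, -159.000°)
step 3: Δleader=(-2.000, -8.000, -28.000°), engaged; cmd=(0.500, -14.000, -56.000°) → follower=(23.750, -50.500, -215.000°)
step 4: Δleader=(-14.000, -14.000, 16.000°), engaged; cmd=(-2.500, -23.000, 32.000°) → follower=(21.250, -73.500, -183.000°)
step 5: Δleader=(11.000, -18.000, -32.000°), disengaged; cmd=(0,0,0) → follower holds at (21.250, -73.500, -183.000°)


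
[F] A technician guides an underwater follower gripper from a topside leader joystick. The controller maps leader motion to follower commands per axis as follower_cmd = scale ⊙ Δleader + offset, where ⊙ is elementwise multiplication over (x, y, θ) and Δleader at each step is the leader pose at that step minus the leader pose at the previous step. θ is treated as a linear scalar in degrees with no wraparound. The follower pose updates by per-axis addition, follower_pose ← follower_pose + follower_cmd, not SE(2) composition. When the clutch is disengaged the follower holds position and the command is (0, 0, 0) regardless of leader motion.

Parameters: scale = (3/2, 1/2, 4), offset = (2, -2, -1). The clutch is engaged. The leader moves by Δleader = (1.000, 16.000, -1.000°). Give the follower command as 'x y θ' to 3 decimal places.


3.500 6.000 -5.000

axis x: 3/2·1.000 + 2 = 3.500
axis y: 1/2·16.000 + -2 = 6.000
axis θ: 4·-1.000 + -1 = -5.000
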